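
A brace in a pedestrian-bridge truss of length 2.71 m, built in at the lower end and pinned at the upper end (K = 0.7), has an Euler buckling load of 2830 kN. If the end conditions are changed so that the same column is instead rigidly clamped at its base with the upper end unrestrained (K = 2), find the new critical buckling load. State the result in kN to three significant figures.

P_cr ∝ 1/K², so P_cr,new = P_cr,old × (K_old/K_new)² = 2830 × (0.7/2)²
= 2830 × 0.1225 = 347 kN

P_cr ≈ 347 kN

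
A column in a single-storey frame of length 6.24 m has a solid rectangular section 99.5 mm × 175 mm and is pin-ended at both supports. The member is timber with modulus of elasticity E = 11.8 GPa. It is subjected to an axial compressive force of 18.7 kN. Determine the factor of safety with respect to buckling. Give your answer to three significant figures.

Buckling occurs about the weak axis: I_min = h·b³/12 with b = 99.5 mm (the shorter side).
I_min = 175×99.5³/12 = 1.437×10^7 mm⁴
I = 1.437×10^7 mm⁴ = 1.437×10^-5 m⁴
Effective length L_e = K·L = 1 × 6.24 = 6.240 m
P_cr = π²EI / L_e² = π² × 11.8×10⁹ × 1.437×10^-5 / 6.240² = 4.297×10^4 N
Factor of safety n = P_cr / P = 42.967 / 18.7 = 2.30

n ≈ 2.30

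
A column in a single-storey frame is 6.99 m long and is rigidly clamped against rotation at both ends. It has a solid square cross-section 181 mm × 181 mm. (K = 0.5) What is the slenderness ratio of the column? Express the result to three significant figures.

λ ≈ 66.9

For a square r = a/√12 = 181/√12 = 52.25 mm
L_e = K·L = 0.5 × 6.99 m = 3.495 m = 3495.0 mm
λ = L_e / r_min = 3495.0 / 52.25 = 66.9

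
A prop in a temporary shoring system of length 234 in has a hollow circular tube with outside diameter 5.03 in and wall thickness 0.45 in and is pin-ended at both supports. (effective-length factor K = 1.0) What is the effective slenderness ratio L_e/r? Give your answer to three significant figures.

λ ≈ 144

Inner diameter d_i = 5.03 − 2×0.45 = 4.130 in
I = π(d_o⁴ − d_i⁴)/64 = π(5.03⁴ − 4.130⁴)/64 = 17.14 in⁴
A = 6.475 in²;  r_min = √(I/A) = √(17.14/6.475) = 1.627 in
L_e = K·L = 1 × 234 = 234.0 in
λ = L_e / r_min = 234.00 / 1.627 = 144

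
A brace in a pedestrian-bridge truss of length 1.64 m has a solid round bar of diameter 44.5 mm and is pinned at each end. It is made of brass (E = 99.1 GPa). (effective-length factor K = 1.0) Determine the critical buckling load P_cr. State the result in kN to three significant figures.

P_cr ≈ 70.0 kN

I = πd⁴/64 = π×44.5⁴/64 = 1.925×10^5 mm⁴
I = 1.925×10^5 mm⁴ = 1.925×10^-7 m⁴
Effective length L_e = K·L = 1 × 1.64 = 1.640 m
P_cr = π²EI / L_e² = π² × 99.1×10⁹ × 1.925×10^-7 / 1.640² = 7.000×10^4 N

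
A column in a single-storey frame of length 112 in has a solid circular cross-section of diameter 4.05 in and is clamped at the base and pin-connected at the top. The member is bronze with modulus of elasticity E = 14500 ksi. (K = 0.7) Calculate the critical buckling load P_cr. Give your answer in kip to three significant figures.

P_cr ≈ 307 kip

I = πd⁴/64 = π×4.05⁴/64 = 13.21 in⁴
Effective length L_e = K·L = 0.7 × 112 = 78.40 in
P_cr = π²EI / L_e² = π² × 14500×10³ × 13.21 / 78.40² = 3.075×10^5 lb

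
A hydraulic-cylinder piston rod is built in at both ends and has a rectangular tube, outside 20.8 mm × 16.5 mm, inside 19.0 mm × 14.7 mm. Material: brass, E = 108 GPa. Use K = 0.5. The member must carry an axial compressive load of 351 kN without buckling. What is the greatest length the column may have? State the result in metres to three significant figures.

Weak-axis I_min = (h_o·b_o³ − h_i·b_i³)/12 with b_o = 16.5, b_i = 14.70 mm (shorter outer/inner sides).
I_min = (20.8×16.5³ − 19.00×14.70³)/12 = 2.757×10^3 mm⁴
I = 2.757×10^-9 m⁴
At the buckling limit P_cr = P = 3.510×10^5 N
From P_cr = π²EI/(K·L)²:  L = (1/K)·√(π²EI/P_cr) = (1/0.5)·√(π²×1.08×10^11×2.757×10^-9/3.510×10^5)
L = 0.183 m

L_max ≈ 0.183 m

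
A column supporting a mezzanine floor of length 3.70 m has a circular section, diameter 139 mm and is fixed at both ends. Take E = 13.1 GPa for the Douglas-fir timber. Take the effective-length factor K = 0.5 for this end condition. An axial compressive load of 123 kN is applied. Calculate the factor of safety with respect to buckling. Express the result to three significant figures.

n ≈ 5.63

I = πd⁴/64 = π×139⁴/64 = 1.832×10^7 mm⁴
I = 1.832×10^7 mm⁴ = 1.832×10^-5 m⁴
Effective length L_e = K·L = 0.5 × 3.70 = 1.850 m
P_cr = π²EI / L_e² = π² × 13.1×10⁹ × 1.832×10^-5 / 1.850² = 6.922×10^5 N
Factor of safety n = P_cr / P = 692.24 / 123 = 5.63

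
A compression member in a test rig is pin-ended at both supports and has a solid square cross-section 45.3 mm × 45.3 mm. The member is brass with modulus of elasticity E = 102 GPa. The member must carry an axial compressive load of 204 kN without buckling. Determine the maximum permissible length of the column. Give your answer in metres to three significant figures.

L_max ≈ 1.32 m

I = a⁴/12 = 45.3⁴/12 = 3.509×10^5 mm⁴
I = 3.509×10^-7 m⁴
At the buckling limit P_cr = P = 2.040×10^5 N
From P_cr = π²EI/(K·L)²:  L = (1/K)·√(π²EI/P_cr) = (1/1)·√(π²×1.02×10^11×3.509×10^-7/2.040×10^5)
L = 1.32 m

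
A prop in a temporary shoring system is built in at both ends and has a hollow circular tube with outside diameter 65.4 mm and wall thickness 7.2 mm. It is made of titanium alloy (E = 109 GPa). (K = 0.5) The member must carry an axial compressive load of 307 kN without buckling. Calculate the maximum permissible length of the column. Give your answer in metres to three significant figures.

Inner diameter d_i = 65.4 − 2×7.2 = 51.00 mm
I = π(d_o⁴ − d_i⁴)/64 = π(65.4⁴ − 51.00⁴)/64 = 5.659×10^5 mm⁴
I = 5.659×10^-7 m⁴
At the buckling limit P_cr = P = 3.070×10^5 N
From P_cr = π²EI/(K·L)²:  L = (1/K)·√(π²EI/P_cr) = (1/0.5)·√(π²×1.09×10^11×5.659×10^-7/3.070×10^5)
L = 2.82 m

L_max ≈ 2.82 m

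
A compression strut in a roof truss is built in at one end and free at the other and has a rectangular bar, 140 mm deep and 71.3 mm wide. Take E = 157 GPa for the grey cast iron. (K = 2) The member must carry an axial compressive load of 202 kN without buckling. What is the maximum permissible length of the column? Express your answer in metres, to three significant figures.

Buckling occurs about the weak axis: I_min = h·b³/12 with b = 71.3 mm (the shorter side).
I_min = 140×71.3³/12 = 4.229×10^6 mm⁴
I = 4.229×10^-6 m⁴
At the buckling limit P_cr = P = 2.020×10^5 N
From P_cr = π²EI/(K·L)²:  L = (1/K)·√(π²EI/P_cr) = (1/2)·√(π²×1.57×10^11×4.229×10^-6/2.020×10^5)
L = 2.85 m

L_max ≈ 2.85 m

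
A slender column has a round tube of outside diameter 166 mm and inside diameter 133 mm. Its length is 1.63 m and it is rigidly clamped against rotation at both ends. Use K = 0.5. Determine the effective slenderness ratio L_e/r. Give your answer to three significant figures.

λ ≈ 15.3

d_o = 166 mm, d_i = 133 mm
I = π(d_o⁴ − d_i⁴)/64 = π(166⁴ − 133.0⁴)/64 = 2.191×10^7 mm⁴
A = 7.750×10^3 mm²;  r_min = √(I/A) = √(2.191×10^7/7.750×10^3) = 53.18 mm
L_e = K·L = 0.5 × 1.63 m = 0.8150 m = 815.00 mm
λ = L_e / r_min = 815.00 / 53.18 = 15.3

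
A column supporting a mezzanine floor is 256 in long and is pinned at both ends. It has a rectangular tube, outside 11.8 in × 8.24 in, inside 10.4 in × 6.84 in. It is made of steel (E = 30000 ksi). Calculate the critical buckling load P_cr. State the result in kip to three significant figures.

P_cr ≈ 1230 kip

Weak-axis I_min = (h_o·b_o³ − h_i·b_i³)/12 with b_o = 8.24, b_i = 6.840 in (shorter outer/inner sides).
I_min = (11.8×8.24³ − 10.40×6.840³)/12 = 272.8 in⁴
Effective length L_e = K·L = 1 × 256 = 256.0 in
P_cr = π²EI / L_e² = π² × 30000×10³ × 272.8 / 256.0² = 1.233×10^6 lb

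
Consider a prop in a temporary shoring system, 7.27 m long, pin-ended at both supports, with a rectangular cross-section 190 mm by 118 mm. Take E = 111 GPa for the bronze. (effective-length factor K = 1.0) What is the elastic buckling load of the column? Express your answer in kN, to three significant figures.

P_cr ≈ 539 kN

Buckling occurs about the weak axis: I_min = h·b³/12 with b = 118 mm (the shorter side).
I_min = 190×118³/12 = 2.601×10^7 mm⁴
I = 2.601×10^7 mm⁴ = 2.601×10^-5 m⁴
Effective length L_e = K·L = 1 × 7.27 = 7.270 m
P_cr = π²EI / L_e² = π² × 111×10⁹ × 2.601×10^-5 / 7.270² = 5.392×10^5 N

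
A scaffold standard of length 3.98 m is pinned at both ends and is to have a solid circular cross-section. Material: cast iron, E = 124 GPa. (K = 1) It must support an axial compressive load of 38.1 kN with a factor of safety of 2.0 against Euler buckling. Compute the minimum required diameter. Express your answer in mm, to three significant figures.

Required P_cr = n·P = 2.0 × 38.1 = 76.20 kN
L_e = K·L = 1 × 3.98 = 3.980 m
Required I = P_cr·L_e²/(π²E) = 7.620×10^4 × 3.980² / (π² × 1.24×10^11) = 9.863×10^-7 m⁴
I_req = 9.863×10^5 mm⁴
Solid circle: I = πd⁴/64  ⇒  d = (64I/π)^(1/4) = (64×9.863×10^5/π)^(1/4) = 67.0 mm

d ≈ 67.0 mm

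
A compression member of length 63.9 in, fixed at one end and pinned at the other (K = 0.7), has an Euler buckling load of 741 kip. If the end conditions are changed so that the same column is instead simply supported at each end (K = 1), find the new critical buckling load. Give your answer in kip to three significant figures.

P_cr ≈ 363 kip

P_cr ∝ 1/K², so P_cr,new = P_cr,old × (K_old/K_new)² = 741 × (0.7/1)²
= 741 × 0.4900 = 363 kip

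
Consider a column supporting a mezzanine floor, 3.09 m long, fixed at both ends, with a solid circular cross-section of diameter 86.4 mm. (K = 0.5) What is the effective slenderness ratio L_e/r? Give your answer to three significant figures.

λ ≈ 71.5

I = πd⁴/64 = π×86.4⁴/64 = 2.735×10^6 mm⁴
A = 5.863×10^3 mm²;  r_min = √(I/A) = √(2.735×10^6/5.863×10^3) = 21.60 mm
L_e = K·L = 0.5 × 3.09 m = 1.545 m = 1545.0 mm
λ = L_e / r_min = 1545.0 / 21.60 = 71.5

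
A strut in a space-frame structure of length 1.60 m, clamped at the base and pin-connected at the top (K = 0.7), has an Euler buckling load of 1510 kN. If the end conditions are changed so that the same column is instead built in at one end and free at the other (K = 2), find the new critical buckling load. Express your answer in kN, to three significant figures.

P_cr ∝ 1/K², so P_cr,new = P_cr,old × (K_old/K_new)² = 1510 × (0.7/2)²
= 1510 × 0.1225 = 185 kN

P_cr ≈ 185 kN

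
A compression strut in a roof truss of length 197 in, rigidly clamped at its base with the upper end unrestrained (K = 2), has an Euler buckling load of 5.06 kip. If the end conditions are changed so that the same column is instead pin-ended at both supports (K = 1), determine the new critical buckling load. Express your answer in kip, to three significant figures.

P_cr ∝ 1/K², so P_cr,new = P_cr,old × (K_old/K_new)² = 5.06 × (2/1)²
= 5.06 × 4.000 = 20.2 kip

P_cr ≈ 20.2 kip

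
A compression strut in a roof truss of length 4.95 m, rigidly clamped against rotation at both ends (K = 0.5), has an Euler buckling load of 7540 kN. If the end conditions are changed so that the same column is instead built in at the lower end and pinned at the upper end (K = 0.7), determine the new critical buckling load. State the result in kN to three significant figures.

P_cr ≈ 3850 kN

P_cr ∝ 1/K², so P_cr,new = P_cr,old × (K_old/K_new)² = 7540 × (0.5/0.7)²
= 7540 × 0.5102 = 3850 kN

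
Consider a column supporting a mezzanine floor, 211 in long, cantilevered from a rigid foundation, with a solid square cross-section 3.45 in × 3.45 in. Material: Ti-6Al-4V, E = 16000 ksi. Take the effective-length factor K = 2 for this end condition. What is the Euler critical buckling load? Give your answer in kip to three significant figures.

P_cr ≈ 10.5 kip

I = a⁴/12 = 3.45⁴/12 = 11.81 in⁴
Effective length L_e = K·L = 2 × 211 = 422.0 in
P_cr = π²EI / L_e² = π² × 16000×10³ × 11.81 / 422.0² = 1.047×10^4 lb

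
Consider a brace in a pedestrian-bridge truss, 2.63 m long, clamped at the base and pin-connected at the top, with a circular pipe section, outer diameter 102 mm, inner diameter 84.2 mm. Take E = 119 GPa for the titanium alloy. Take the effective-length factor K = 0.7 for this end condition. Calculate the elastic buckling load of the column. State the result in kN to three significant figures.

d_o = 102 mm, d_i = 84.2 mm
I = π(d_o⁴ − d_i⁴)/64 = π(102⁴ − 84.20⁴)/64 = 2.846×10^6 mm⁴
I = 2.846×10^6 mm⁴ = 2.846×10^-6 m⁴
Effective length L_e = K·L = 0.7 × 2.63 = 1.841 m
P_cr = π²EI / L_e² = π² × 119×10⁹ × 2.846×10^-6 / 1.841² = 9.863×10^5 N

P_cr ≈ 986 kN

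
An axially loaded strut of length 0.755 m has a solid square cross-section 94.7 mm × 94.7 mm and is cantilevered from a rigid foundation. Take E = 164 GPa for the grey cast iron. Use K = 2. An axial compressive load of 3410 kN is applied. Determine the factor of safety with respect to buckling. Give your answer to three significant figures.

I = a⁴/12 = 94.7⁴/12 = 6.702×10^6 mm⁴
I = 6.702×10^6 mm⁴ = 6.702×10^-6 m⁴
Effective length L_e = K·L = 2 × 0.755 = 1.510 m
P_cr = π²EI / L_e² = π² × 164×10⁹ × 6.702×10^-6 / 1.510² = 4.758×10^6 N
Factor of safety n = P_cr / P = 4757.8 / 3410 = 1.40

n ≈ 1.40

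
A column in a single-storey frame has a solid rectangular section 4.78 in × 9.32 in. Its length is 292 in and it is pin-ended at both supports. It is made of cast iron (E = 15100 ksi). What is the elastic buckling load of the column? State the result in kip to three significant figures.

Buckling occurs about the weak axis: I_min = h·b³/12 with b = 4.78 in (the shorter side).
I_min = 9.32×4.78³/12 = 84.82 in⁴
Effective length L_e = K·L = 1 × 292 = 292.0 in
P_cr = π²EI / L_e² = π² × 15100×10³ × 84.82 / 292.0² = 1.483×10^5 lb

P_cr ≈ 148 kip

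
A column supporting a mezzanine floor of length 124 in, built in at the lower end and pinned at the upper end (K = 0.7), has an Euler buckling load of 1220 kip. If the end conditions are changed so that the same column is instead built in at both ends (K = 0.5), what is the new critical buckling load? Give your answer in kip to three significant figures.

P_cr ≈ 2390 kip

P_cr ∝ 1/K², so P_cr,new = P_cr,old × (K_old/K_new)² = 1220 × (0.7/0.5)²
= 1220 × 1.960 = 2390 kip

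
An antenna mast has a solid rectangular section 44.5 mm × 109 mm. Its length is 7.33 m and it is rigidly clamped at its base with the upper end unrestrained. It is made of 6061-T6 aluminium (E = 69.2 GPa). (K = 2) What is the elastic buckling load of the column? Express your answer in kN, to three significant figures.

Buckling occurs about the weak axis: I_min = h·b³/12 with b = 44.5 mm (the shorter side).
I_min = 109×44.5³/12 = 8.004×10^5 mm⁴
I = 8.004×10^5 mm⁴ = 8.004×10^-7 m⁴
Effective length L_e = K·L = 2 × 7.33 = 14.66 m
P_cr = π²EI / L_e² = π² × 69.2×10⁹ × 8.004×10^-7 / 14.66² = 2.544×10^3 N

P_cr ≈ 2.54 kN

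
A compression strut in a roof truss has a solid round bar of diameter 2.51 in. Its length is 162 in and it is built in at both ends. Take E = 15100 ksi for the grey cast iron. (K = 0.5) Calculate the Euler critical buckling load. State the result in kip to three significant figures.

P_cr ≈ 44.3 kip

I = πd⁴/64 = π×2.51⁴/64 = 1.948 in⁴
Effective length L_e = K·L = 0.5 × 162 = 81.00 in
P_cr = π²EI / L_e² = π² × 15100×10³ × 1.948 / 81.00² = 4.426×10^4 lb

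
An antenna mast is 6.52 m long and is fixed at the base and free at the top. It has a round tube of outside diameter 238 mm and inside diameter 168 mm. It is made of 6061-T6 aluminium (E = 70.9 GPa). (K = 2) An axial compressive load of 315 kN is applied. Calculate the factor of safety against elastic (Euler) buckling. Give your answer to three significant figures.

n ≈ 1.55

d_o = 238 mm, d_i = 168 mm
I = π(d_o⁴ − d_i⁴)/64 = π(238⁴ − 168.0⁴)/64 = 1.184×10^8 mm⁴
I = 1.184×10^8 mm⁴ = 1.184×10^-4 m⁴
Effective length L_e = K·L = 2 × 6.52 = 13.04 m
P_cr = π²EI / L_e² = π² × 70.9×10⁹ × 1.184×10^-4 / 13.04² = 4.872×10^5 N
Factor of safety n = P_cr / P = 487.22 / 315 = 1.55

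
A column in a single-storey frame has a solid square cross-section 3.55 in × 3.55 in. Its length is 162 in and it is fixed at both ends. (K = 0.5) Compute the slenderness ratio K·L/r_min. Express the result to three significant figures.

λ ≈ 79.0

For a square r = a/√12 = 3.55/√12 = 1.025 in
L_e = K·L = 0.5 × 162 = 81.00 in
λ = L_e / r_min = 81.000 / 1.025 = 79.0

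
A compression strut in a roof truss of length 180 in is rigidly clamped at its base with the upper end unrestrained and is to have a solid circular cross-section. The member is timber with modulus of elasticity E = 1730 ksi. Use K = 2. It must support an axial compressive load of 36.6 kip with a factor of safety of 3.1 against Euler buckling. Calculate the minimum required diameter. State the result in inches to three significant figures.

Required P_cr = n·P = 3.1 × 36.6 = 113.5 kip
L_e = K·L = 2 × 180 = 360.0 in
Required I = P_cr·L_e²/(π²E) = 1.135×10^5 × 360.0² / (π² × 1.73×10^6) = 861.2 in⁴
Solid circle: I = πd⁴/64  ⇒  d = (64I/π)^(1/4) = (64×861.2/π)^(1/4) = 11.5 in

d ≈ 11.5 in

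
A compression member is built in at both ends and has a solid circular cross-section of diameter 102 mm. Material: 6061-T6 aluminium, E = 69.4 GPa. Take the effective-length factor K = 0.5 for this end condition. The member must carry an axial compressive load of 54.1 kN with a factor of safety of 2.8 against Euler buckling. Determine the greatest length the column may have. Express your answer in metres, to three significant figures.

I = πd⁴/64 = π×102⁴/64 = 5.313×10^6 mm⁴
I = 5.313×10^-6 m⁴
Required critical load P_cr = n·P = 2.8 × 54.1 = 151.5 kN = 1.515×10^5 N
From P_cr = π²EI/(K·L)²:  L = (1/K)·√(π²EI/P_cr) = (1/0.5)·√(π²×6.94×10^10×5.313×10^-6/1.515×10^5)
L = 9.80 m

L_max ≈ 9.80 m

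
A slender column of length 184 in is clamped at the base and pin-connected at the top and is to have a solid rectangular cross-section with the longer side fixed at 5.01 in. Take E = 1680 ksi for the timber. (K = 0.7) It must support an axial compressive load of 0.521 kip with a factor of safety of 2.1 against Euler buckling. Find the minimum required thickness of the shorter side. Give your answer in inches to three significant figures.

b ≈ 1.38 in

Required P_cr = n·P = 2.1 × 0.521 = 1.094 kip
L_e = K·L = 0.7 × 184 = 128.8 in
Required I = P_cr·L_e²/(π²E) = 1.094×10^3 × 128.8² / (π² × 1.68×10^6) = 1.095 in⁴
Rectangle, weak axis: I_min = h·b³/12 with h = 5.01 in fixed  ⇒  b = (12I/h)^(1/3) = 1.38 in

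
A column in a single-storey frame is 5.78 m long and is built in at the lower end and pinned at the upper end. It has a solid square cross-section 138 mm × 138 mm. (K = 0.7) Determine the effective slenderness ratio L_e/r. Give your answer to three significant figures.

For a square r = a/√12 = 138/√12 = 39.84 mm
L_e = K·L = 0.7 × 5.78 m = 4.046 m = 4046.0 mm
λ = L_e / r_min = 4046.0 / 39.84 = 102

λ ≈ 102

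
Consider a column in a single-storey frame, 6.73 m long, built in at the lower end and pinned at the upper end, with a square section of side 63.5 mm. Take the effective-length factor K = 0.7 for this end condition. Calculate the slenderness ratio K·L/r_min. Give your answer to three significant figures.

I = a⁴/12 = 63.5⁴/12 = 1.355×10^6 mm⁴
A = 4.032×10^3 mm²;  r_min = √(I/A) = √(1.355×10^6/4.032×10^3) = 18.33 mm
L_e = K·L = 0.7 × 6.73 m = 4.711 m = 4711.0 mm
λ = L_e / r_min = 4711.0 / 18.33 = 257

λ ≈ 257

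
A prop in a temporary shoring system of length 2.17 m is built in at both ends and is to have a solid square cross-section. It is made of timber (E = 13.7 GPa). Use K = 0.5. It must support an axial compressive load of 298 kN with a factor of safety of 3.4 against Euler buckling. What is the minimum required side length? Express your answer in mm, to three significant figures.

Required P_cr = n·P = 3.4 × 298 = 1013 kN
L_e = K·L = 0.5 × 2.17 = 1.085 m
Required I = P_cr·L_e²/(π²E) = 1.013×10^6 × 1.085² / (π² × 1.37×10^10) = 8.821×10^-6 m⁴
I_req = 8.821×10^6 mm⁴
Solid square: I = a⁴/12  ⇒  a = (12I)^(1/4) = (12×8.821×10^6)^(1/4) = 101 mm

a ≈ 101 mm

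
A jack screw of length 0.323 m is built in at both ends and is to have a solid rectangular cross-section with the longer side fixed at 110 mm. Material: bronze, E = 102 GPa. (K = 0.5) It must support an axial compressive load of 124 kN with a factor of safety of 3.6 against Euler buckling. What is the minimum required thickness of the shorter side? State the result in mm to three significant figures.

b ≈ 10.8 mm

Required P_cr = n·P = 3.6 × 124 = 446.4 kN
L_e = K·L = 0.5 × 0.323 = 0.1615 m
Required I = P_cr·L_e²/(π²E) = 4.464×10^5 × 0.1615² / (π² × 1.02×10^11) = 1.157×10^-8 m⁴
I_req = 1.157×10^4 mm⁴
Rectangle, weak axis: I_min = h·b³/12 with h = 110 mm fixed  ⇒  b = (12I/h)^(1/3) = 10.8 mm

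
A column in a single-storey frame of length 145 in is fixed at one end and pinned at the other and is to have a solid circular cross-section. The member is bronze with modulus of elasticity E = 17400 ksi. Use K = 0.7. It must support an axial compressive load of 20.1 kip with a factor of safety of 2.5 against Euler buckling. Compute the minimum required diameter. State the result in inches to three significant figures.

d ≈ 2.80 in

Required P_cr = n·P = 2.5 × 20.1 = 50.25 kip
L_e = K·L = 0.7 × 145 = 101.5 in
Required I = P_cr·L_e²/(π²E) = 5.025×10^4 × 101.5² / (π² × 1.74×10^7) = 3.015 in⁴
Solid circle: I = πd⁴/64  ⇒  d = (64I/π)^(1/4) = (64×3.015/π)^(1/4) = 2.80 in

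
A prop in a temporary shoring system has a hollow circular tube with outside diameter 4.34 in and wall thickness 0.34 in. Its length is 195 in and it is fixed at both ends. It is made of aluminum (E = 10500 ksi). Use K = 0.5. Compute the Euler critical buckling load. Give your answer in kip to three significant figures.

Inner diameter d_i = 4.34 − 2×0.34 = 3.660 in
I = π(d_o⁴ − d_i⁴)/64 = π(4.34⁴ − 3.660⁴)/64 = 8.607 in⁴
Effective length L_e = K·L = 0.5 × 195 = 97.50 in
P_cr = π²EI / L_e² = π² × 10500×10³ × 8.607 / 97.50² = 9.383×10^4 lb

P_cr ≈ 93.8 kip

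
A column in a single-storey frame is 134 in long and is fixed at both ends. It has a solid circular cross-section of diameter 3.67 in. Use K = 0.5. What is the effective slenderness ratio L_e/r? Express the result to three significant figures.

λ ≈ 73.0

For a solid circle r = d/4 = 3.67/4 = 0.9175 in
L_e = K·L = 0.5 × 134 = 67.00 in
λ = L_e / r_min = 67.000 / 0.9175 = 73.0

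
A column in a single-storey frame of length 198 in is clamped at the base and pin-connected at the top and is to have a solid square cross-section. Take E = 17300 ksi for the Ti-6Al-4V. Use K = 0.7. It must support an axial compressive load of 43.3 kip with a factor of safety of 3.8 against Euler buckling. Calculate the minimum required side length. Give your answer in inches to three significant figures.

a ≈ 3.86 in

Required P_cr = n·P = 3.8 × 43.3 = 164.5 kip
L_e = K·L = 0.7 × 198 = 138.6 in
Required I = P_cr·L_e²/(π²E) = 1.645×10^5 × 138.6² / (π² × 1.73×10^7) = 18.51 in⁴
Solid square: I = a⁴/12  ⇒  a = (12I)^(1/4) = (12×18.51)^(1/4) = 3.86 in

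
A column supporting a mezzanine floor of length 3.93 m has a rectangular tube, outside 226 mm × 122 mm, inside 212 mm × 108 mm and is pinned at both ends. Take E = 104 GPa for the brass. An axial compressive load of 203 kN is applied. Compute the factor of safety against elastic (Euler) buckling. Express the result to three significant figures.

Weak-axis I_min = (h_o·b_o³ − h_i·b_i³)/12 with b_o = 122, b_i = 108.0 mm (shorter outer/inner sides).
I_min = (226×122³ − 212.0×108.0³)/12 = 1.194×10^7 mm⁴
I = 1.194×10^7 mm⁴ = 1.194×10^-5 m⁴
Effective length L_e = K·L = 1 × 3.93 = 3.930 m
P_cr = π²EI / L_e² = π² × 104×10⁹ × 1.194×10^-5 / 3.930² = 7.937×10^5 N
Factor of safety n = P_cr / P = 793.75 / 203 = 3.91

n ≈ 3.91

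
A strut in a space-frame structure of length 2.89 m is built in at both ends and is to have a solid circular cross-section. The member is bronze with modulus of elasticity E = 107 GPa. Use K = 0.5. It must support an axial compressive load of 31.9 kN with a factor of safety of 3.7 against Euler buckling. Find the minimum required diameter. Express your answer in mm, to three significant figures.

d ≈ 46.7 mm

Required P_cr = n·P = 3.7 × 31.9 = 118.0 kN
L_e = K·L = 0.5 × 2.89 = 1.445 m
Required I = P_cr·L_e²/(π²E) = 1.180×10^5 × 1.445² / (π² × 1.07×10^11) = 2.334×10^-7 m⁴
I_req = 2.334×10^5 mm⁴
Solid circle: I = πd⁴/64  ⇒  d = (64I/π)^(1/4) = (64×2.334×10^5/π)^(1/4) = 46.7 mm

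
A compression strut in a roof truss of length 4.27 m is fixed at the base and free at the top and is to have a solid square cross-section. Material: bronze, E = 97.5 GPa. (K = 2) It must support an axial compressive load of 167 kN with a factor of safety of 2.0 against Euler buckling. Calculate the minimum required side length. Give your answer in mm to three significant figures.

Required P_cr = n·P = 2.0 × 167 = 334.0 kN
L_e = K·L = 2 × 4.27 = 8.540 m
Required I = P_cr·L_e²/(π²E) = 3.340×10^5 × 8.540² / (π² × 9.75×10^10) = 2.531×10^-5 m⁴
I_req = 2.531×10^7 mm⁴
Solid square: I = a⁴/12  ⇒  a = (12I)^(1/4) = (12×2.531×10^7)^(1/4) = 132 mm

a ≈ 132 mm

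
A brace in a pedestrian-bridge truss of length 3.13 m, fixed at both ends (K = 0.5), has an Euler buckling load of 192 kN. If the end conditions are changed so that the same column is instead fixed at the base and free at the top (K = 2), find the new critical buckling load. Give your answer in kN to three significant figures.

P_cr ≈ 12.0 kN

P_cr ∝ 1/K², so P_cr,new = P_cr,old × (K_old/K_new)² = 192 × (0.5/2)²
= 192 × 0.06250 = 12.0 kN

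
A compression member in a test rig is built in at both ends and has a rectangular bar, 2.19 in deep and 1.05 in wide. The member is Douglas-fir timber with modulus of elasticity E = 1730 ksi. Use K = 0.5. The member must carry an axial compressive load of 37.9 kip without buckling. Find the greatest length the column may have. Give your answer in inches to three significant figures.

Buckling occurs about the weak axis: I_min = h·b³/12 with b = 1.05 in (the shorter side).
I_min = 2.19×1.05³/12 = 0.2113 in⁴
At the buckling limit P_cr = P = 3.790×10^4 lb
From P_cr = π²EI/(K·L)²:  L = (1/K)·√(π²EI/P_cr) = (1/0.5)·√(π²×1.73×10^6×0.2113/3.790×10^4)
L = 19.5 in

L_max ≈ 19.5 in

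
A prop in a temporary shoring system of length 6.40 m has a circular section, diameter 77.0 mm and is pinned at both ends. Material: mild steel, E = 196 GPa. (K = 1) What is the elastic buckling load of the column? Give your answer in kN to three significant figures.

I = πd⁴/64 = π×77.0⁴/64 = 1.726×10^6 mm⁴
I = 1.726×10^6 mm⁴ = 1.726×10^-6 m⁴
Effective length L_e = K·L = 1 × 6.40 = 6.400 m
P_cr = π²EI / L_e² = π² × 196×10⁹ × 1.726×10^-6 / 6.400² = 8.149×10^4 N

P_cr ≈ 81.5 kN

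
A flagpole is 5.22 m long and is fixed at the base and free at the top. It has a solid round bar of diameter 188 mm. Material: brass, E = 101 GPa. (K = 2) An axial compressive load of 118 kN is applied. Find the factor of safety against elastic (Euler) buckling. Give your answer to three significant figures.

n ≈ 4.75

I = πd⁴/64 = π×188⁴/64 = 6.132×10^7 mm⁴
I = 6.132×10^7 mm⁴ = 6.132×10^-5 m⁴
Effective length L_e = K·L = 2 × 5.22 = 10.44 m
P_cr = π²EI / L_e² = π² × 101×10⁹ × 6.132×10^-5 / 10.44² = 5.608×10^5 N
Factor of safety n = P_cr / P = 560.82 / 118 = 4.75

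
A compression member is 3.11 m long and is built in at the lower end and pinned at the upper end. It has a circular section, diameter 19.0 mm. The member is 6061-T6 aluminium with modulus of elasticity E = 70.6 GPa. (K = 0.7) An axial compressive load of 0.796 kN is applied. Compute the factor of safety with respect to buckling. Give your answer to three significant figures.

n ≈ 1.18

I = πd⁴/64 = π×19.0⁴/64 = 6.397×10^3 mm⁴
I = 6.397×10^3 mm⁴ = 6.397×10^-9 m⁴
Effective length L_e = K·L = 0.7 × 3.11 = 2.177 m
P_cr = π²EI / L_e² = π² × 70.6×10⁹ × 6.397×10^-9 / 2.177² = 940.5 N
Factor of safety n = P_cr / P = 0.94053 / 0.796 = 1.18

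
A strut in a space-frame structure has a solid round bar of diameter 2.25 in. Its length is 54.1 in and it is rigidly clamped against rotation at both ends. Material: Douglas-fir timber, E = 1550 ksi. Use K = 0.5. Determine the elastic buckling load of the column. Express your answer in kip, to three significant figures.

I = πd⁴/64 = π×2.25⁴/64 = 1.258 in⁴
Effective length L_e = K·L = 0.5 × 54.1 = 27.05 in
P_cr = π²EI / L_e² = π² × 1550×10³ × 1.258 / 27.05² = 2.630×10^4 lb

P_cr ≈ 26.3 kip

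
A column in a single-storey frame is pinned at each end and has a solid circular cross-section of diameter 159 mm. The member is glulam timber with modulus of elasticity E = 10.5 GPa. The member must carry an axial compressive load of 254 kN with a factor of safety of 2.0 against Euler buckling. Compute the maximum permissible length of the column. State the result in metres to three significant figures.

L_max ≈ 2.53 m

I = πd⁴/64 = π×159⁴/64 = 3.137×10^7 mm⁴
I = 3.137×10^-5 m⁴
Required critical load P_cr = n·P = 2.0 × 254 = 508.0 kN = 5.080×10^5 N
From P_cr = π²EI/(K·L)²:  L = (1/K)·√(π²EI/P_cr) = (1/1)·√(π²×1.05×10^10×3.137×10^-5/5.080×10^5)
L = 2.53 m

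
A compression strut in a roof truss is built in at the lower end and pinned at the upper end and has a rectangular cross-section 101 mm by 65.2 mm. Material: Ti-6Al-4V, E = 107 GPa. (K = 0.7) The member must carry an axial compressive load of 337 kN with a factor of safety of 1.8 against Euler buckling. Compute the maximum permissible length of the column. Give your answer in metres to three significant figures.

L_max ≈ 2.88 m

Buckling occurs about the weak axis: I_min = h·b³/12 with b = 65.2 mm (the shorter side).
I_min = 101×65.2³/12 = 2.333×10^6 mm⁴
I = 2.333×10^-6 m⁴
Required critical load P_cr = n·P = 1.8 × 337 = 606.6 kN = 6.066×10^5 N
From P_cr = π²EI/(K·L)²:  L = (1/K)·√(π²EI/P_cr) = (1/0.7)·√(π²×1.07×10^11×2.333×10^-6/6.066×10^5)
L = 2.88 m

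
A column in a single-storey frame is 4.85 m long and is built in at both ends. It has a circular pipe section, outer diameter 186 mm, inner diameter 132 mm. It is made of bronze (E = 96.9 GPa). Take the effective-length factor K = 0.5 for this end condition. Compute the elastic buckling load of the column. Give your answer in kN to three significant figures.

d_o = 186 mm, d_i = 132 mm
I = π(d_o⁴ − d_i⁴)/64 = π(186⁴ − 132.0⁴)/64 = 4.385×10^7 mm⁴
I = 4.385×10^7 mm⁴ = 4.385×10^-5 m⁴
Effective length L_e = K·L = 0.5 × 4.85 = 2.425 m
P_cr = π²EI / L_e² = π² × 96.9×10⁹ × 4.385×10^-5 / 2.425² = 7.131×10^6 N

P_cr ≈ 7130 kN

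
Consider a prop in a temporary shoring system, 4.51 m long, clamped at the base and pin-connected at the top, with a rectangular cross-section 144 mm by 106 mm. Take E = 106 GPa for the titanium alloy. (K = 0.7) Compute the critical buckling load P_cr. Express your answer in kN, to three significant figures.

P_cr ≈ 1500 kN

Buckling occurs about the weak axis: I_min = h·b³/12 with b = 106 mm (the shorter side).
I_min = 144×106³/12 = 1.429×10^7 mm⁴
I = 1.429×10^7 mm⁴ = 1.429×10^-5 m⁴
Effective length L_e = K·L = 0.7 × 4.51 = 3.157 m
P_cr = π²EI / L_e² = π² × 106×10⁹ × 1.429×10^-5 / 3.157² = 1.500×10^6 N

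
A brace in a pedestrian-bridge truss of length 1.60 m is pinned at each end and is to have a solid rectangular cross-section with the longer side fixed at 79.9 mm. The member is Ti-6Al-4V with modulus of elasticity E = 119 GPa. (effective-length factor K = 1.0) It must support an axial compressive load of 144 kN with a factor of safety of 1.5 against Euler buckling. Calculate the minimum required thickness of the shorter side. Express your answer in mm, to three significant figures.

b ≈ 41.4 mm

Required P_cr = n·P = 1.5 × 144 = 216.0 kN
L_e = K·L = 1 × 1.60 = 1.600 m
Required I = P_cr·L_e²/(π²E) = 2.160×10^5 × 1.600² / (π² × 1.19×10^11) = 4.708×10^-7 m⁴
I_req = 4.708×10^5 mm⁴
Rectangle, weak axis: I_min = h·b³/12 with h = 79.9 mm fixed  ⇒  b = (12I/h)^(1/3) = 41.4 mm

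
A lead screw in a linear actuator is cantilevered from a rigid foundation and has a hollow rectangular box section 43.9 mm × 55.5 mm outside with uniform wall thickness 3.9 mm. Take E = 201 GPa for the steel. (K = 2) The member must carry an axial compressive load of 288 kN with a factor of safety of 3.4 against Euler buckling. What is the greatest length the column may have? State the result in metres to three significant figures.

Inner dimensions: h_i = 55.5 − 2×3.9 = 47.70 mm, b_i = 43.9 − 2×3.9 = 36.10 mm
Weak-axis I_min = (h_o·b_o³ − h_i·b_i³)/12 with b_o = 43.9, b_i = 36.10 mm (shorter outer/inner sides).
I_min = (55.5×43.9³ − 47.70×36.10³)/12 = 2.043×10^5 mm⁴
I = 2.043×10^-7 m⁴
Required critical load P_cr = n·P = 3.4 × 288 = 979.2 kN = 9.792×10^5 N
From P_cr = π²EI/(K·L)²:  L = (1/K)·√(π²EI/P_cr) = (1/2)·√(π²×2.01×10^11×2.043×10^-7/9.792×10^5)
L = 0.322 m

L_max ≈ 0.322 m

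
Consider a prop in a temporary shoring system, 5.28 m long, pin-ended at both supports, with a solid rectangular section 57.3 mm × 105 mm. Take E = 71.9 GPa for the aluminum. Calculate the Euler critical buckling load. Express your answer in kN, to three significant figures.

P_cr ≈ 41.9 kN

Buckling occurs about the weak axis: I_min = h·b³/12 with b = 57.3 mm (the shorter side).
I_min = 105×57.3³/12 = 1.646×10^6 mm⁴
I = 1.646×10^6 mm⁴ = 1.646×10^-6 m⁴
Effective length L_e = K·L = 1 × 5.28 = 5.280 m
P_cr = π²EI / L_e² = π² × 71.9×10⁹ × 1.646×10^-6 / 5.280² = 4.190×10^4 N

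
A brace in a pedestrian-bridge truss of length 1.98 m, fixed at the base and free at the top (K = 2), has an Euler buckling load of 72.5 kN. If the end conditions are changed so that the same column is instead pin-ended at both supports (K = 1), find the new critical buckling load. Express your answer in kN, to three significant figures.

P_cr ≈ 290 kN

P_cr ∝ 1/K², so P_cr,new = P_cr,old × (K_old/K_new)² = 72.5 × (2/1)²
= 72.5 × 4.000 = 290 kN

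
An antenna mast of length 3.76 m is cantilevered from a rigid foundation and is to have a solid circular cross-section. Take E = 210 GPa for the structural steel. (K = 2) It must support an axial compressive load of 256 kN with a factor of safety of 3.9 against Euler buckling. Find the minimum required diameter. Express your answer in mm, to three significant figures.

Required P_cr = n·P = 3.9 × 256 = 998.4 kN
L_e = K·L = 2 × 3.76 = 7.520 m
Required I = P_cr·L_e²/(π²E) = 9.984×10^5 × 7.520² / (π² × 2.10×10^11) = 2.724×10^-5 m⁴
I_req = 2.724×10^7 mm⁴
Solid circle: I = πd⁴/64  ⇒  d = (64I/π)^(1/4) = (64×2.724×10^7/π)^(1/4) = 153 mm

d ≈ 153 mm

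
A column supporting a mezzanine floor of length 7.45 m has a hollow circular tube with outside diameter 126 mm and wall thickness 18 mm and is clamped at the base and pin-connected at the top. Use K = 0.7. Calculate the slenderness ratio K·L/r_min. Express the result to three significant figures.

Inner diameter d_i = 126 − 2×18 = 90.00 mm
I = π(d_o⁴ − d_i⁴)/64 = π(126⁴ − 90.00⁴)/64 = 9.152×10^6 mm⁴
A = 6.107×10^3 mm²;  r_min = √(I/A) = √(9.152×10^6/6.107×10^3) = 38.71 mm
L_e = K·L = 0.7 × 7.45 m = 5.215 m = 5215.0 mm
λ = L_e / r_min = 5215.0 / 38.71 = 135

λ ≈ 135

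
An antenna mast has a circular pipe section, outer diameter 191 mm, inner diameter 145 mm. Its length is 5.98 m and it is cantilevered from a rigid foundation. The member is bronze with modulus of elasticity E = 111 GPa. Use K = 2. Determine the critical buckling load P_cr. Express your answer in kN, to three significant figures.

d_o = 191 mm, d_i = 145 mm
I = π(d_o⁴ − d_i⁴)/64 = π(191⁴ − 145.0⁴)/64 = 4.363×10^7 mm⁴
I = 4.363×10^7 mm⁴ = 4.363×10^-5 m⁴
Effective length L_e = K·L = 2 × 5.98 = 11.96 m
P_cr = π²EI / L_e² = π² × 111×10⁹ × 4.363×10^-5 / 11.96² = 3.341×10^5 N

P_cr ≈ 334 kN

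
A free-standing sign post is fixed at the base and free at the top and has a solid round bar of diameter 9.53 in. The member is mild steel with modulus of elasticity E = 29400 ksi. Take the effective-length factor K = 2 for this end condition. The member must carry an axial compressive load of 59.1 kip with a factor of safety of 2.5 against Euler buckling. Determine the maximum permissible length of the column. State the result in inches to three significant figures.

L_max ≈ 446 in

I = πd⁴/64 = π×9.53⁴/64 = 404.9 in⁴
Required critical load P_cr = n·P = 2.5 × 59.1 = 147.8 kip = 1.478×10^5 lb
From P_cr = π²EI/(K·L)²:  L = (1/K)·√(π²EI/P_cr) = (1/2)·√(π²×2.94×10^7×404.9/1.478×10^5)
L = 446 in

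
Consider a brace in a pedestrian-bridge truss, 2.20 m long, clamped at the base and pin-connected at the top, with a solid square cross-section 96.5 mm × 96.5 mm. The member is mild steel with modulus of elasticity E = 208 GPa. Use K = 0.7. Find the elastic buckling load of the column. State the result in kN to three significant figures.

I = a⁴/12 = 96.5⁴/12 = 7.227×10^6 mm⁴
I = 7.227×10^6 mm⁴ = 7.227×10^-6 m⁴
Effective length L_e = K·L = 0.7 × 2.20 = 1.540 m
P_cr = π²EI / L_e² = π² × 208×10⁹ × 7.227×10^-6 / 1.540² = 6.255×10^6 N

P_cr ≈ 6260 kN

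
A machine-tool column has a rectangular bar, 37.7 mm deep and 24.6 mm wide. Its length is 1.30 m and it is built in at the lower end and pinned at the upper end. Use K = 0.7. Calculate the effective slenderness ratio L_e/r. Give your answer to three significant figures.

λ ≈ 128

Buckling occurs about the weak axis: I_min = h·b³/12 with b = 24.6 mm (the shorter side).
I_min = 37.7×24.6³/12 = 4.677×10^4 mm⁴
A = 927.4 mm²;  r_min = √(I/A) = √(4.677×10^4/927.4) = 7.101 mm
L_e = K·L = 0.7 × 1.30 m = 0.9100 m = 910.00 mm
λ = L_e / r_min = 910.00 / 7.101 = 128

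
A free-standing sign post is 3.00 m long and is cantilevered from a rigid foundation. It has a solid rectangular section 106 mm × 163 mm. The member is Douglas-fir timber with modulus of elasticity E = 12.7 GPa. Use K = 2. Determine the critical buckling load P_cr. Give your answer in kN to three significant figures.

Buckling occurs about the weak axis: I_min = h·b³/12 with b = 106 mm (the shorter side).
I_min = 163×106³/12 = 1.618×10^7 mm⁴
I = 1.618×10^7 mm⁴ = 1.618×10^-5 m⁴
Effective length L_e = K·L = 2 × 3.00 = 6.000 m
P_cr = π²EI / L_e² = π² × 12.7×10⁹ × 1.618×10^-5 / 6.000² = 5.633×10^4 N

P_cr ≈ 56.3 kN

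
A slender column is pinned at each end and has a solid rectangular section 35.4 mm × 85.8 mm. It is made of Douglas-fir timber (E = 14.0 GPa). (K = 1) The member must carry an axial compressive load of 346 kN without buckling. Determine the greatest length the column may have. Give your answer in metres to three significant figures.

Buckling occurs about the weak axis: I_min = h·b³/12 with b = 35.4 mm (the shorter side).
I_min = 85.8×35.4³/12 = 3.172×10^5 mm⁴
I = 3.172×10^-7 m⁴
At the buckling limit P_cr = P = 3.460×10^5 N
From P_cr = π²EI/(K·L)²:  L = (1/K)·√(π²EI/P_cr) = (1/1)·√(π²×1.40×10^10×3.172×10^-7/3.460×10^5)
L = 0.356 m

L_max ≈ 0.356 m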